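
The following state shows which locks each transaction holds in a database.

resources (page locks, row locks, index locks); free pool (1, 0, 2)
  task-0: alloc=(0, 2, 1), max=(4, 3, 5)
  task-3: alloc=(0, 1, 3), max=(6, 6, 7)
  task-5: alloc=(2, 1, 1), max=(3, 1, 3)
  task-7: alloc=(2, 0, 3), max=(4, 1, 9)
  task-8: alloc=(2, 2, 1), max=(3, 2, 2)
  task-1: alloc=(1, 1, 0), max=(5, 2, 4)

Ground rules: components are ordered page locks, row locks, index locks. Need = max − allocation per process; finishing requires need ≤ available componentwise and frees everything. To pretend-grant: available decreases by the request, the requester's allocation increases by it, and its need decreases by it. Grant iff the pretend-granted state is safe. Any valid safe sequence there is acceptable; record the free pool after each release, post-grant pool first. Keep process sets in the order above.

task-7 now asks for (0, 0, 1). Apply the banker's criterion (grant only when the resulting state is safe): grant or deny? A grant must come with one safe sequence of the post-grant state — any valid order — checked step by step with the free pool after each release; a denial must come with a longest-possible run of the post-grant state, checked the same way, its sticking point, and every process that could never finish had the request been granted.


DENY. Granting would leave the state unsafe.
Key observation: task-8, task-5 can finish, but then (5, 3, 3) is all there is, and the blocked group's index locks demands exceed it.
After a pretend grant, a maximal execution: task-8, task-5 — then nothing else fits. Step-by-step check:
  pool = (1, 0, 1)
  task-8: need (1, 0, 1) fits (1, 0, 1); releases (2, 2, 1), pool now (3, 2, 2)
  task-5: need (1, 0, 2) fits (3, 2, 2); releases (2, 1, 1), pool now (5, 3, 3)
  task-0 cannot run: need (4, 1, 4) vs free (5, 3, 3) (insufficient index locks)
  task-3 cannot run: need (6, 5, 4) vs free (5, 3, 3) (insufficient page locks, row locks and index locks)
  task-7 cannot run: need (2, 1, 5) vs free (5, 3, 3) (insufficient index locks)
  task-1 cannot run: need (4, 1, 4) vs free (5, 3, 3) (insufficient index locks)
Post-grant, the permanently blocked set is task-0, task-3, task-7 and task-1.


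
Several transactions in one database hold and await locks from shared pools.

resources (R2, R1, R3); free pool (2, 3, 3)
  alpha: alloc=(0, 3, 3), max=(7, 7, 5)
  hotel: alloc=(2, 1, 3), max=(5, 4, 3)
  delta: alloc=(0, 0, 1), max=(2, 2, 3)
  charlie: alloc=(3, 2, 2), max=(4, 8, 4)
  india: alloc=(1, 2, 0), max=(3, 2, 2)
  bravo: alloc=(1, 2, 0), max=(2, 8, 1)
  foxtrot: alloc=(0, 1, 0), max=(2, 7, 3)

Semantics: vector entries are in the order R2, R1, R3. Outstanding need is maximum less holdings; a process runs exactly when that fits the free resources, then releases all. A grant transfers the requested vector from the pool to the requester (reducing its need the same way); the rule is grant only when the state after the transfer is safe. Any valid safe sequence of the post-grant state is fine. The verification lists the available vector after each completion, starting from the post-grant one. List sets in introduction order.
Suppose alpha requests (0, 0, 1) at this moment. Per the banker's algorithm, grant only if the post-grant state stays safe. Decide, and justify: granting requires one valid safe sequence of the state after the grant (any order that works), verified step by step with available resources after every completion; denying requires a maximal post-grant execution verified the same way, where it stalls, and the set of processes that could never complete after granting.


GRANT — the state after the grant stays safe, e.g. via india, delta, hotel, bravo, charlie, foxtrot, alpha.
Key observation: granting shrinks the pool to (2, 3, 2), yet india still fits and the chain goes through.
Verifying the post-grant state step by step:
  pool = (2, 3, 2)
  india needs (2, 0, 2) <= (2, 3, 2) -> finishes; pool += (1, 2, 0) = (3, 5, 2)
  delta needs (2, 2, 2) <= (3, 5, 2) -> finishes; pool += (0, 0, 1) = (3, 5, 3)
  hotel needs (3, 3, 0) <= (3, 5, 3) -> finishes; pool += (2, 1, 3) = (5, 6, 6)
  bravo needs (1, 6, 1) <= (5, 6, 6) -> finishes; pool += (1, 2, 0) = (6, 8, 6)
  charlie needs (1, 6, 2) <= (6, 8, 6) -> finishes; pool += (3, 2, 2) = (9, 10, 8)
  foxtrot needs (2, 6, 3) <= (9, 10, 8) -> finishes; pool += (0, 1, 0) = (9, 11, 8)
  alpha needs (7, 4, 1) <= (9, 11, 8) -> finishes; pool += (0, 3, 4) = (9, 14, 12)


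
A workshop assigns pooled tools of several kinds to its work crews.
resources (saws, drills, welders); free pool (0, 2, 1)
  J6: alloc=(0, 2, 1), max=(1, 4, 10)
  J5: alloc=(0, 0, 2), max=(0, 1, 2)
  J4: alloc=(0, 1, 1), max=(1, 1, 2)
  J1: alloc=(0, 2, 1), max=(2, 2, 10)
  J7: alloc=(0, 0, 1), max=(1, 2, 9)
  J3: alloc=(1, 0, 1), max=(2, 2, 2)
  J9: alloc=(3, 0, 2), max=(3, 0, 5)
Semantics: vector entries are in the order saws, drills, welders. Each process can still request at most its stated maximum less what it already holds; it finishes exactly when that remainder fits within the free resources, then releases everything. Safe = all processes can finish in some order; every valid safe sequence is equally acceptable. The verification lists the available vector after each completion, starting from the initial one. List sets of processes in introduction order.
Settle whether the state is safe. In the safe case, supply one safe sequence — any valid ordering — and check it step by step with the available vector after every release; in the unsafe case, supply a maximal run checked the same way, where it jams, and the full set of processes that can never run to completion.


UNSAFE — no complete ordering exists.
Key observation: once J5, J9, J3, J4 finish, the pool peaks at (4, 3, 7) — and every remaining process still needs more welders than that.
Going as far as possible: J5, J9, J3, J4; after that, nothing fits. Step-by-step check:
  pool = (0, 2, 1)
  J5: need (0, 1, 0) fits (0, 2, 1); releases (0, 0, 2), pool now (0, 2, 3)
  J9: need (0, 0, 3) fits (0, 2, 3); releases (3, 0, 2), pool now (3, 2, 5)
  J3: need (1, 2, 1) fits (3, 2, 5); releases (1, 0, 1), pool now (4, 2, 6)
  J4: need (1, 0, 1) fits (4, 2, 6); releases (0, 1, 1), pool now (4, 3, 7)
  J6 cannot run: need (1, 2, 9) vs free (4, 3, 7) (insufficient welders)
  J1 cannot run: need (2, 0, 9) vs free (4, 3, 7) (insufficient welders)
  J7 cannot run: need (1, 2, 8) vs free (4, 3, 7) (insufficient welders)
Processes that can never finish: J6, J1 and J7.


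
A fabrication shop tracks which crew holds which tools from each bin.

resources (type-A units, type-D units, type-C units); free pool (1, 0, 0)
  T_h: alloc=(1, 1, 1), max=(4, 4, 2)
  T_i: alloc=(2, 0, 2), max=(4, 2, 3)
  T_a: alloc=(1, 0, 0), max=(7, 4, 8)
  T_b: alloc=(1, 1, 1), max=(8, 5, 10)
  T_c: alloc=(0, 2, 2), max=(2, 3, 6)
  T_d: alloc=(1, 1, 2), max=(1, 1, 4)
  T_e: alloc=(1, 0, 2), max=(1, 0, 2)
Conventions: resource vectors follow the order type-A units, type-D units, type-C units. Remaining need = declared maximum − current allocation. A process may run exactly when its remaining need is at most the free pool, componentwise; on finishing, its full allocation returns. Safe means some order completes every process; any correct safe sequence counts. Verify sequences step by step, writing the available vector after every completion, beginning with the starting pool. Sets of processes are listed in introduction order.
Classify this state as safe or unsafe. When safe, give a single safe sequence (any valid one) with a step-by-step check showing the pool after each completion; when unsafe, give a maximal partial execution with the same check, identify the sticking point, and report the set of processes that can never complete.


SAFE — a valid safe sequence is T_e, T_d, T_c, T_i, T_h, T_a, T_b.
Key observation: T_d marks the first exact bind of the order: its need (0, 0, 2) fits the free (2, 0, 2) with zero slack on a requested resource.
Verifying each step:
  pool = (1, 0, 0)
  T_e needs (0, 0, 0) <= (1, 0, 0) -> finishes; pool += (1, 0, 2) = (2, 0, 2)
  T_d needs (0, 0, 2) <= (2, 0, 2) -> finishes; pool += (1, 1, 2) = (3, 1, 4)
  T_c needs (2, 1, 4) <= (3, 1, 4) -> finishes; pool += (0, 2, 2) = (3, 3, 6)
  T_i needs (2, 2, 1) <= (3, 3, 6) -> finishes; pool += (2, 0, 2) = (5, 3, 8)
  T_h needs (3, 3, 1) <= (5, 3, 8) -> finishes; pool += (1, 1, 1) = (6, 4, 9)
  T_a needs (6, 4, 8) <= (6, 4, 9) -> finishes; pool += (1, 0, 0) = (7, 4, 9)
  T_b needs (7, 4, 9) <= (7, 4, 9) -> finishes; pool += (1, 1, 1) = (8, 5, 10)


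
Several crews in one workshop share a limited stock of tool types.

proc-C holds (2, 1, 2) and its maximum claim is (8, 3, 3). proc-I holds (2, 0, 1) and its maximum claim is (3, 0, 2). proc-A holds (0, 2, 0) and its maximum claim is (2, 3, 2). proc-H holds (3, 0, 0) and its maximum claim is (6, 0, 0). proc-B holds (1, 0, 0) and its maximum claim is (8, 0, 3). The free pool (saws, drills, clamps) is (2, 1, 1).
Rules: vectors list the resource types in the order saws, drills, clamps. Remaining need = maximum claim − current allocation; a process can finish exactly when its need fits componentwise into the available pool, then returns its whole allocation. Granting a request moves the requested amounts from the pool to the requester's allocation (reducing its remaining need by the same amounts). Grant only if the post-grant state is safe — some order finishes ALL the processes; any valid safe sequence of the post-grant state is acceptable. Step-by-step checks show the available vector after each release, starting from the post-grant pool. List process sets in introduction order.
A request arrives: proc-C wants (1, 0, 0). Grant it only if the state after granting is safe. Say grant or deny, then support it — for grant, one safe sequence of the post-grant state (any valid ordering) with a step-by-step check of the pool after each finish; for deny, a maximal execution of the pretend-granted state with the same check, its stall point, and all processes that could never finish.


GRANT — the state after the grant stays safe, e.g. via proc-I, proc-A, proc-H, proc-C, proc-B.
Key observation: post-grant, (1, 1, 1) remains, and an order beginning with proc-I completes everyone.
Step-by-step check of the post-grant state:
  pool = (1, 1, 1)
  proc-I: need (1, 0, 1) fits (1, 1, 1); releases (2, 0, 1), pool now (3, 1, 2)
  proc-A: need (2, 1, 2) fits (3, 1, 2); releases (0, 2, 0), pool now (3, 3, 2)
  proc-H: need (3, 0, 0) fits (3, 3, 2); releases (3, 0, 0), pool now (6, 3, 2)
  proc-C: need (5, 2, 1) fits (6, 3, 2); releases (3, 1, 2), pool now (9, 4, 4)
  proc-B: need (7, 0, 3) fits (9, 4, 4); releases (1, 0, 0), pool now (10, 4, 4)


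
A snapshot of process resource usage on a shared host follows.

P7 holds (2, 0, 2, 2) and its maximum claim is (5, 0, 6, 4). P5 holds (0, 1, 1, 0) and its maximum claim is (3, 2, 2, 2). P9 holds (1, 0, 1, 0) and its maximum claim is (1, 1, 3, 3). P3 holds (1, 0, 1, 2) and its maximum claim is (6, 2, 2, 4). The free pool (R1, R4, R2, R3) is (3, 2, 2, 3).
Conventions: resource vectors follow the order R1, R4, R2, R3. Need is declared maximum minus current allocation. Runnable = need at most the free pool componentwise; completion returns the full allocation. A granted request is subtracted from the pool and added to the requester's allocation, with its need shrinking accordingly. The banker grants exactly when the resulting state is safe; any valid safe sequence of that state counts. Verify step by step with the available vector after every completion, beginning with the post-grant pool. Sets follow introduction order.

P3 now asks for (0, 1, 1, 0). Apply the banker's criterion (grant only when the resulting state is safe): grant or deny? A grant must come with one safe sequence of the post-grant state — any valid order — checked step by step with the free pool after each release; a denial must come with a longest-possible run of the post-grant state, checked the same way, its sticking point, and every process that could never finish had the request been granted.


DENY — the pretend-granted state is unsafe.
Key observation: after P5, P9 the pool peaks at (4, 2, 3, 3), and each blocked process is short somewhere: P7 on R2; P3 on R1.
On the post-grant state, P5, P9 is a maximal run — nothing extends it. Check, step by step:
  pool = (3, 1, 1, 3)
  P5: need (3, 1, 1, 2) fits (3, 1, 1, 3); releases (0, 1, 1, 0), pool now (3, 2, 2, 3)
  P9: need (0, 1, 2, 3) fits (3, 2, 2, 3); releases (1, 0, 1, 0), pool now (4, 2, 3, 3)
  P7 cannot run: need (3, 0, 4, 2) vs free (4, 2, 3, 3) (insufficient R2)
  P3 cannot run: need (5, 1, 0, 2) vs free (4, 2, 3, 3) (insufficient R1)
Processes that could never finish after the grant: P7 and P3.


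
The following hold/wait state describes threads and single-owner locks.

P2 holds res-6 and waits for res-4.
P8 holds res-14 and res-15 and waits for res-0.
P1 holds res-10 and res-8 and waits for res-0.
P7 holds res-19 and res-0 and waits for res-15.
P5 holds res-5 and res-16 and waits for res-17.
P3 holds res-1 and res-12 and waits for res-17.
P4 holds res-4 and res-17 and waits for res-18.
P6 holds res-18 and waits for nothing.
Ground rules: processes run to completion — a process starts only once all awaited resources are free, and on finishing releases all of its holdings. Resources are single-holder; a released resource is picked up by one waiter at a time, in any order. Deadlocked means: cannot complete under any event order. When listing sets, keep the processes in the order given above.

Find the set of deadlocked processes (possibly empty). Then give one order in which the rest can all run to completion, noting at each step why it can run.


The deadlocked set is P8, P1 and P7.
Key observation: the waits loop around P8 -> P7 -> P8 with no way out; P1 waits into the deadlock from upstream.
The rest can finish in the order P6, P4, P5, P2, P3.
Check, step by step:
  P6: no waits; runs immediately, freeing res-18
  P4: everything it awaited (res-18) is free; runs, freeing res-4 and res-17
  P5: everything it awaited (res-17) is free; runs, freeing res-5 and res-16
  P2: everything it awaited (res-4) is free; runs, freeing res-6
  P3: everything it awaited (res-17) is free; runs, freeing res-1 and res-12


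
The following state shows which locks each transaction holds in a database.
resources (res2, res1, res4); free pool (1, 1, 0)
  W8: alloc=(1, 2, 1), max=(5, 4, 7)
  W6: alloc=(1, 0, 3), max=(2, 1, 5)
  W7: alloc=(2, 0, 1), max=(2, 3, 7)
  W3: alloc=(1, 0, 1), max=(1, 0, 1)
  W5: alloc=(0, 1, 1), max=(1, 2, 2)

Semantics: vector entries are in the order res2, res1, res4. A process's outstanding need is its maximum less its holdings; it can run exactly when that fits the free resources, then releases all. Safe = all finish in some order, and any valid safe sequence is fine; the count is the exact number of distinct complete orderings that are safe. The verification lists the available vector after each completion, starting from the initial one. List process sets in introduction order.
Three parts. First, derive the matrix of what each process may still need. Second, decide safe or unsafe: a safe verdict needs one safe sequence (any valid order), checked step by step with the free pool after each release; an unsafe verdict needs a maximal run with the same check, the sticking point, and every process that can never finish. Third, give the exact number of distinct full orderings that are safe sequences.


(1) Remaining need (order res2, res1, res4):
  W8: (4, 2, 6)
  W6: (1, 1, 2)
  W7: (0, 3, 6)
  W3: (0, 0, 0)
  W5: (1, 1, 1)
(2) The state is UNSAFE.
Key observation: the pool after W3, W5, W6 is (3, 2, 5); every surviving request exceeds it in res4, so progress ends there.
The run W3, W5, W6 cannot be extended any further. Verifying each step:
  pool = (1, 1, 0)
  run W3 (needs (0, 0, 0), free (1, 1, 0)); after release of (1, 0, 1) the pool is (2, 1, 1)
  run W5 (needs (1, 1, 1), free (2, 1, 1)); after release of (0, 1, 1) the pool is (2, 2, 2)
  run W6 (needs (1, 1, 2), free (2, 2, 2)); after release of (1, 0, 3) the pool is (3, 2, 5)
  W8 still needs (4, 2, 6) but only (3, 2, 5) is free — short on res2 and res4
  W7 still needs (0, 3, 6) but only (3, 2, 5) is free — short on res1 and res4
Never able to finish: W8 and W7.
(3) The exact count: 0 of the possible complete orderings are safe sequences.


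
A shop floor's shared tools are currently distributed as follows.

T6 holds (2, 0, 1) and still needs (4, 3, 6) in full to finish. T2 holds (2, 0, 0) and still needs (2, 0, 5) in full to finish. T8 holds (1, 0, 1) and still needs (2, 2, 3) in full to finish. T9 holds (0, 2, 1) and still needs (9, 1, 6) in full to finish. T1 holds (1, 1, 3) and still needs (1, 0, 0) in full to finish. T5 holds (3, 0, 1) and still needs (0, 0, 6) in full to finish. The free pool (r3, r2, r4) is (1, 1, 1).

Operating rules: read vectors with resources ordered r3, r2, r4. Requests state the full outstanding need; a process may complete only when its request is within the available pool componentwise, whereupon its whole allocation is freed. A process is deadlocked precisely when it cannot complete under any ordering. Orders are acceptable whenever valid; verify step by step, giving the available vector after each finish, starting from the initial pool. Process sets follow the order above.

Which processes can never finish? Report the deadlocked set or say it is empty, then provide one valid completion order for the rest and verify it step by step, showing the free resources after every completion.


Deadlocked: T6, T9 and T5.
Key observation: no order helps: past T1, T8, T2, the free pool tops out at (5, 2, 5), below what each blocked process needs in r4.
One completion order for the rest: T1, T8, T2. Check, step by step:
  pool = (1, 1, 1)
  T1 needs (1, 0, 0) <= (1, 1, 1) -> finishes; pool += (1, 1, 3) = (2, 2, 4)
  T8 needs (2, 2, 3) <= (2, 2, 4) -> finishes; pool += (1, 0, 1) = (3, 2, 5)
  T2 needs (2, 0, 5) <= (3, 2, 5) -> finishes; pool += (2, 0, 0) = (5, 2, 5)
None of the blocked processes ever fits:
  T6 still needs (4, 3, 6) but only (5, 2, 5) is free — short on r2 and r4
  T9 still needs (9, 1, 6) but only (5, 2, 5) is free — short on r3 and r4
  T5 still needs (0, 0, 6) but only (5, 2, 5) is free — short on r4


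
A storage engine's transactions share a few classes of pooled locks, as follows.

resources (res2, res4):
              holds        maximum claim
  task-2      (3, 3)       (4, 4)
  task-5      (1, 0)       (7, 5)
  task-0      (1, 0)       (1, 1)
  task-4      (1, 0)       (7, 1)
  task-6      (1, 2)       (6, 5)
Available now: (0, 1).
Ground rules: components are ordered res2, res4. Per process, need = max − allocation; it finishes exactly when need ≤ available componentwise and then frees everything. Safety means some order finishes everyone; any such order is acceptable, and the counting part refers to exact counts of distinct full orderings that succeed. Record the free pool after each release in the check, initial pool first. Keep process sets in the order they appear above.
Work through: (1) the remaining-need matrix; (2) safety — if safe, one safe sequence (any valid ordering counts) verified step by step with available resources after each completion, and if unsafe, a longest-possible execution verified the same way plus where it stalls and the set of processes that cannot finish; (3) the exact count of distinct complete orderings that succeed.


(1) Remaining need (order res2, res4):
  task-2: (1, 1)
  task-5: (6, 5)
  task-0: (0, 1)
  task-4: (6, 1)
  task-6: (5, 3)
(2) The state is UNSAFE.
Key observation: the wall is res2: completing task-0, task-2 brings the pool only to (4, 4), and all the rest need more.
Going as far as possible: task-0, task-2; after that, nothing fits. Verifying each step:
  pool = (0, 1)
  task-0 needs (0, 1) <= (0, 1) -> finishes; pool += (1, 0) = (1, 1)
  task-2 needs (1, 1) <= (1, 1) -> finishes; pool += (3, 3) = (4, 4)
  task-5 cannot run: need (6, 5) vs free (4, 4) (insufficient res2 and res4)
  task-4 cannot run: need (6, 1) vs free (4, 4) (insufficient res2)
  task-6 cannot run: need (5, 3) vs free (4, 4) (insufficient res2)
Permanently blocked: task-5, task-4 and task-6.
(3) Exactly 0 of the possible complete orderings are safe sequences.


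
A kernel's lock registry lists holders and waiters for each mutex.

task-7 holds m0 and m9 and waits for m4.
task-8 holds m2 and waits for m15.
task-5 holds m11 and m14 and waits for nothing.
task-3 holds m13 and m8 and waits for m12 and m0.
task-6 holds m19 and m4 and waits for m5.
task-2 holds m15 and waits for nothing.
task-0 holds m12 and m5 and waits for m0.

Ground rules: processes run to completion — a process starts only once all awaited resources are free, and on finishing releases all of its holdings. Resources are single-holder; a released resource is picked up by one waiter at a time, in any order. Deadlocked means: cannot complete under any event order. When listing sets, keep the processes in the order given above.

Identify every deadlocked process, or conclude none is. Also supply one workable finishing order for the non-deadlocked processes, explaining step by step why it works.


The deadlocked set is task-7, task-3, task-6 and task-0.
Key observation: the wait chain closes on itself along task-7 -> task-6 -> task-0 -> task-7; task-3 waits into the deadlock from upstream.
A valid finishing order for the others: task-2, task-8, task-5.
Walking it through:
  run task-2 (it waits on nothing); releases m15
  task-8 waits on m15 — all released -> runs and releases m2
  run task-5 (it waits on nothing); releases m11 and m14


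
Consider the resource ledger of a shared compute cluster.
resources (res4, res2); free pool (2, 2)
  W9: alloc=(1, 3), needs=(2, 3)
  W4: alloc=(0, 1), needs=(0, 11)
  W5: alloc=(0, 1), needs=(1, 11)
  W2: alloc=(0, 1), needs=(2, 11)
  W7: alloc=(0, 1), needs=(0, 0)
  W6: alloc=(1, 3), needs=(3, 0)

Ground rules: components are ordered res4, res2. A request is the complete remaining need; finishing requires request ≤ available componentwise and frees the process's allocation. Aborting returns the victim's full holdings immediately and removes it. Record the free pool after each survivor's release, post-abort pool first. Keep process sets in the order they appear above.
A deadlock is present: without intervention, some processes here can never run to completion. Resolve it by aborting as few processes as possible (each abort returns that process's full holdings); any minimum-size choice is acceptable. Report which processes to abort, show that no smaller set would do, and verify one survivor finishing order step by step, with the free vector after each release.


Minimum abort set: W4 and W2.
Key observation: the deadlocked W5 becomes finishable only because W4 and W2 released (0, 2); it completes at step 4 below.
Minimality, checking each single-abort alternative: W9 alone leaves W4 blocked (short on res2); W4 alone leaves W5 blocked (short on res2); W5 alone leaves W4 blocked (short on res2); W2 alone leaves W4 blocked (short on res2); W7 alone leaves W4 blocked (short on res2); W6 alone leaves W4 blocked (short on res2).
Survivors finish in the order: W9, W7, W6, W5. Walking it through (pool after the aborts first):
  pool = (2, 4)
  W9: need (2, 3) fits (2, 4); releases (1, 3), pool now (3, 7)
  W7: need (0, 0) fits (3, 7); releases (0, 1), pool now (3, 8)
  W6: need (3, 0) fits (3, 8); releases (1, 3), pool now (4, 11)
  W5: need (1, 11) fits (4, 11); releases (0, 1), pool now (4, 12)


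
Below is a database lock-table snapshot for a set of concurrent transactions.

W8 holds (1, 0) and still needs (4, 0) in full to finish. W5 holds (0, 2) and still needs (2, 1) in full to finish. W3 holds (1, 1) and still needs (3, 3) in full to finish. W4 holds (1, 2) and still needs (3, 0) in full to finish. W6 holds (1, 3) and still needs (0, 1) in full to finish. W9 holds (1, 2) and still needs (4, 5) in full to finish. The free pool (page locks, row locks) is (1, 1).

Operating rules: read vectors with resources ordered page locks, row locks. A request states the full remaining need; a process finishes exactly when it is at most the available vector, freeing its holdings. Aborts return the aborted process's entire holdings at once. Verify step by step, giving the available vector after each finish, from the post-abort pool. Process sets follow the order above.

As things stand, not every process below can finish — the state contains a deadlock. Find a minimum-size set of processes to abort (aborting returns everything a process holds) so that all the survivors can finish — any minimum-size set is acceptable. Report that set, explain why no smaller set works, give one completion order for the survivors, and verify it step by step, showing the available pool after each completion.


Abort W4.
Key observation: no ordering could ever have run W3 before the abort of W4; with (1, 2) back in the pool it fits at step 3.
Why nothing smaller works: aborting no one leaves the state deadlocked as given.
One survivor order: W6, W5, W3, W8, W9. Step-by-step check (post-abort pool first):
  pool = (2, 3)
  W6: need (0, 1) fits (2, 3); releases (1, 3), pool now (3, 6)
  W5: need (2, 1) fits (3, 6); releases (0, 2), pool now (3, 8)
  W3: need (3, 3) fits (3, 8); releases (1, 1), pool now (4, 9)
  W8: need (4, 0) fits (4, 9); releases (1, 0), pool now (5, 9)
  W9: need (4, 5) fits (5, 9); releases (1, 2), pool now (6, 11)


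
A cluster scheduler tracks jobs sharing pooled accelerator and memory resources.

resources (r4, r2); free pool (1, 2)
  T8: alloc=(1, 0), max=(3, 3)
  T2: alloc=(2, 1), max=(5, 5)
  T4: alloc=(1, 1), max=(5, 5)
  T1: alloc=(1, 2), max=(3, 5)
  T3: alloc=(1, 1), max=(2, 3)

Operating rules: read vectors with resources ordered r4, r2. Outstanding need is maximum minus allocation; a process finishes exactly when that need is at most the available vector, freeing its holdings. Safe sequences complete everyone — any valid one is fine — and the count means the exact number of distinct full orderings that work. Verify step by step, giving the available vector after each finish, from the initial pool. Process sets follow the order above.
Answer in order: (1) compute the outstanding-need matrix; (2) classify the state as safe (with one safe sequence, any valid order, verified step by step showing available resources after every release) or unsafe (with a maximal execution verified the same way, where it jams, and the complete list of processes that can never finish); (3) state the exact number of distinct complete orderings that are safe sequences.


(1) Remaining need (order r4, r2):
  T8: (2, 3)
  T2: (3, 4)
  T4: (4, 4)
  T1: (2, 3)
  T3: (1, 2)
(2) SAFE, for example via the order T3, T1, T8, T4, T2.
Key observation: the order's first zero-slack moment is T3 ((1, 2) needed, (1, 2) free — a requested resource with nothing to spare).
Verifying each step:
  pool = (1, 2)
  T3: need (1, 2) fits (1, 2); releases (1, 1), pool now (2, 3)
  T1: need (2, 3) fits (2, 3); releases (1, 2), pool now (3, 5)
  T8: need (2, 3) fits (3, 5); releases (1, 0), pool now (4, 5)
  T4: need (4, 4) fits (4, 5); releases (1, 1), pool now (5, 6)
  T2: need (3, 4) fits (5, 6); releases (2, 1), pool now (7, 7)
(3) The exact count: 6 of the possible complete orderings are safe sequences.


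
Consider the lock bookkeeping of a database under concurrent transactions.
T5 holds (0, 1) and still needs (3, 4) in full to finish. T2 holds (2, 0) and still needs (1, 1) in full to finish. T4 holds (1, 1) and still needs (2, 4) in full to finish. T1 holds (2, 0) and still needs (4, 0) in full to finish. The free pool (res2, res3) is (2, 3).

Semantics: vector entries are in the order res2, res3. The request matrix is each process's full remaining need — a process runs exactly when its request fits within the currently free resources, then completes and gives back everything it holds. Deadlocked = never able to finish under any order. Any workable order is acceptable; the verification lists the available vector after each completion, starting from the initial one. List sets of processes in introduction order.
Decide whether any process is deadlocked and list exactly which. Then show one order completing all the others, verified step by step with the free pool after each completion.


The deadlocked set is T5 and T4.
Key observation: the wall is res3: completing T2, T1 brings the pool only to (6, 3), and all the rest need more.
The rest can finish in the order T2, T1. Step-by-step check:
  pool = (2, 3)
  T2 needs (1, 1) <= (2, 3) -> finishes; pool += (2, 0) = (4, 3)
  T1 needs (4, 0) <= (4, 3) -> finishes; pool += (2, 0) = (6, 3)
None of the blocked processes ever fits:
  T5 cannot run: need (3, 4) vs free (6, 3) (insufficient res3)
  T4 cannot run: need (2, 4) vs free (6, 3) (insufficient res3)


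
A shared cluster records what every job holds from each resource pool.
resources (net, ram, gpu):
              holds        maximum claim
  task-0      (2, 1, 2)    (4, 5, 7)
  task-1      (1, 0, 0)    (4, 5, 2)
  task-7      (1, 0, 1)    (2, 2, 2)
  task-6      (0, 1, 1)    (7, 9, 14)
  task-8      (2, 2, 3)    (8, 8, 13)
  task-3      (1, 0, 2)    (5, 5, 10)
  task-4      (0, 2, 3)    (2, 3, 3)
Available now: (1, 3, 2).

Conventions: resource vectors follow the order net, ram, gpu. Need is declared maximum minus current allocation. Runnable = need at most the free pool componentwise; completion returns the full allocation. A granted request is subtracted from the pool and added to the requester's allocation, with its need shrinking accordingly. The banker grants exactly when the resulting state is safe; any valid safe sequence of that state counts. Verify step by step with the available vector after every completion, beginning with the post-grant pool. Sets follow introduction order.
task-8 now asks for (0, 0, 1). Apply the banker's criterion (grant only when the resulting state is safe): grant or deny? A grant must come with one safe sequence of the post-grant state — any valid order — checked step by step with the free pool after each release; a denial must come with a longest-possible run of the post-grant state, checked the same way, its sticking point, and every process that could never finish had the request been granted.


DENY. Granting would leave the state unsafe.
Key observation: the wall is gpu: completing task-7, task-4, task-0, task-1 brings the pool only to (5, 6, 7), and all the rest need more.
After a pretend grant, a maximal execution: task-7, task-4, task-0, task-1 — then nothing else fits. Check, step by step:
  pool = (1, 3, 1)
  task-7 needs (1, 2, 1) <= (1, 3, 1) -> finishes; pool += (1, 0, 1) = (2, 3, 2)
  task-4 needs (2, 1, 0) <= (2, 3, 2) -> finishes; pool += (0, 2, 3) = (2, 5, 5)
  task-0 needs (2, 4, 5) <= (2, 5, 5) -> finishes; pool += (2, 1, 2) = (4, 6, 7)
  task-1 needs (3, 5, 2) <= (4, 6, 7) -> finishes; pool += (1, 0, 0) = (5, 6, 7)
  blocked: task-6 wants (7, 8, 13), pool (5, 6, 7) — not enough net, ram and gpu
  blocked: task-8 wants (6, 6, 9), pool (5, 6, 7) — not enough net and gpu
  blocked: task-3 wants (4, 5, 8), pool (5, 6, 7) — not enough gpu
Post-grant, the permanently blocked set is task-6, task-8 and task-3.


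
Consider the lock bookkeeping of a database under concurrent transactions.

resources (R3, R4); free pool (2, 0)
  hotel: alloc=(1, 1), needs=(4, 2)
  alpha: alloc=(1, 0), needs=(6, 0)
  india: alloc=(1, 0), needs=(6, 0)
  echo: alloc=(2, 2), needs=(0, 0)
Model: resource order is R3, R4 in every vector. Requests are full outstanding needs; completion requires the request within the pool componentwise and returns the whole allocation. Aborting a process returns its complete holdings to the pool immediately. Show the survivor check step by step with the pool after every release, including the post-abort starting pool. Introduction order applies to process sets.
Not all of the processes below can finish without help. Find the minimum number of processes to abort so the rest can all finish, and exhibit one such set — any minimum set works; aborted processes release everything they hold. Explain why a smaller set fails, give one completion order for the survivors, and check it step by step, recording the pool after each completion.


The answer: abort india.
Key observation: the returned (1, 0) from india is what brings alpha — unrunnable before, under any order — into play at step 3.
Minimality: the empty abort set fails — the state is deadlocked as it stands.
The survivors complete as echo, hotel, alpha. Check, step by step (starting from the post-abort pool):
  pool = (3, 0)
  echo needs (0, 0) <= (3, 0) -> finishes; pool += (2, 2) = (5, 2)
  hotel needs (4, 2) <= (5, 2) -> finishes; pool += (1, 1) = (6, 3)
  alpha needs (6, 0) <= (6, 3) -> finishes; pool += (1, 0) = (7, 3)


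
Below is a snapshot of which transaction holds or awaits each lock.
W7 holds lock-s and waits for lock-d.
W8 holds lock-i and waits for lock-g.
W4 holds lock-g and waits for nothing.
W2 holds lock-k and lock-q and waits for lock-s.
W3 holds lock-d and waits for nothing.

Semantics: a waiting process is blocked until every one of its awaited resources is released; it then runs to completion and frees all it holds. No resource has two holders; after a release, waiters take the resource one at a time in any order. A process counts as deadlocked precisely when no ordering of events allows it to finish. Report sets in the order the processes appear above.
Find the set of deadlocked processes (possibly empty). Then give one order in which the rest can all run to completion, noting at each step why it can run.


The deadlocked set is empty.
Key observation: although several processes wait, no cycle exists — each chain bottoms out at a free runner.
The rest can finish in the order W4, W3, W7, W2, W8.
Step-by-step check:
  W4: no waits; runs immediately, freeing lock-g
  W3: no waits; runs immediately, freeing lock-d
  W7: everything it awaited (lock-d) is free; runs, freeing lock-s
  W2: everything it awaited (lock-s) is free; runs, freeing lock-k and lock-q
  W8: everything it awaited (lock-g) is free; runs, freeing lock-i


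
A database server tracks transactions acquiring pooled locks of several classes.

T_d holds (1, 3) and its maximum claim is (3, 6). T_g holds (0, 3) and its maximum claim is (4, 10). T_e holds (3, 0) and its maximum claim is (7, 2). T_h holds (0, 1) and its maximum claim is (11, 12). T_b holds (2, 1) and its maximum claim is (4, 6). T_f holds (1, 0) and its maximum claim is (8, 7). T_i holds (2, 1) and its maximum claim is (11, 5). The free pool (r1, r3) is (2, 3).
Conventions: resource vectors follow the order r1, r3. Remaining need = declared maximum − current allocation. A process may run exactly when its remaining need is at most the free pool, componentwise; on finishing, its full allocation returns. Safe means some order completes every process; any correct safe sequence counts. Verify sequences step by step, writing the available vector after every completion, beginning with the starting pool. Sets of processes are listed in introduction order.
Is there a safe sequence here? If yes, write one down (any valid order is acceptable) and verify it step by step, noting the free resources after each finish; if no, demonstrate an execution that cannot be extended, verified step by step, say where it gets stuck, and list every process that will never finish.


The state is SAFE; one workable sequence: T_d, T_b, T_e, T_f, T_i, T_g, T_h.
Key observation: the order's first zero-slack moment is T_d ((2, 3) needed, (2, 3) free — a requested resource with nothing to spare).
Walking it through:
  pool = (2, 3)
  T_d: need (2, 3) fits (2, 3); releases (1, 3), pool now (3, 6)
  T_b: need (2, 5) fits (3, 6); releases (2, 1), pool now (5, 7)
  T_e: need (4, 2) fits (5, 7); releases (3, 0), pool now (8, 7)
  T_f: need (7, 7) fits (8, 7); releases (1, 0), pool now (9, 7)
  T_i: need (9, 4) fits (9, 7); releases (2, 1), pool now (11, 8)
  T_g: need (4, 7) fits (11, 8); releases (0, 3), pool now (11, 11)
  T_h: need (11, 11) fits (11, 11); releases (0, 1), pool now (11, 12)


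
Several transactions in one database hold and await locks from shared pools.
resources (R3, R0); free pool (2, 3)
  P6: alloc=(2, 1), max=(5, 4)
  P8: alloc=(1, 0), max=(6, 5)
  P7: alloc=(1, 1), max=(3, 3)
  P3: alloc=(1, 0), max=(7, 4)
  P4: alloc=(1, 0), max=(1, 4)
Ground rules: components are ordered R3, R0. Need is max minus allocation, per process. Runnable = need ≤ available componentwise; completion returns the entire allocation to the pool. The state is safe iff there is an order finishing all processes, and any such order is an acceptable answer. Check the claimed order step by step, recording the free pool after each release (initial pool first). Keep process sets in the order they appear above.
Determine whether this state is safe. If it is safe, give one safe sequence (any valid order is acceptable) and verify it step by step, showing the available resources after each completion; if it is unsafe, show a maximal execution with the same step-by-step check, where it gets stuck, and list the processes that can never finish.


SAFE — a valid safe sequence is P7, P4, P6, P3, P8.
Key observation: P7 marks the first exact bind of the order: its need (2, 2) fits the free (2, 3) with zero slack on a requested resource.
Check, step by step:
  pool = (2, 3)
  P7: need (2, 2) fits (2, 3); releases (1, 1), pool now (3, 4)
  P4: need (0, 4) fits (3, 4); releases (1, 0), pool now (4, 4)
  P6: need (3, 3) fits (4, 4); releases (2, 1), pool now (6, 5)
  P3: need (6, 4) fits (6, 5); releases (1, 0), pool now (7, 5)
  P8: need (5, 5) fits (7, 5); releases (1, 0), pool now (8, 5)


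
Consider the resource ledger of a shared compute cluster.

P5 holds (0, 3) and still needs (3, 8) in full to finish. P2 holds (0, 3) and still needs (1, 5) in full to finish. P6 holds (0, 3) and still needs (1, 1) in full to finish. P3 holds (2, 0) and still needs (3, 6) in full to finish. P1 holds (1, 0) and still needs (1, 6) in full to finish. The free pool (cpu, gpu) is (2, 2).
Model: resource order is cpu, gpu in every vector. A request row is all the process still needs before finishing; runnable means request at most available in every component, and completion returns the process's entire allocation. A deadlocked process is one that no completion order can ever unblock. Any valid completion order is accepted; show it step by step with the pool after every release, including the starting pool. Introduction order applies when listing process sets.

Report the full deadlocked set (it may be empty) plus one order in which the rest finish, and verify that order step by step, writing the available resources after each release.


Nothing here is deadlocked.
Key observation: P6 leads a chain of completions in which each release enables another process.
The rest can finish in the order P6, P2, P1, P5, P3. Walking it through:
  pool = (2, 2)
  run P6 (needs (1, 1), free (2, 2)); after release of (0, 3) the pool is (2, 5)
  run P2 (needs (1, 5), free (2, 5)); after release of (0, 3) the pool is (2, 8)
  run P1 (needs (1, 6), free (2, 8)); after release of (1, 0) the pool is (3, 8)
  run P5 (needs (3, 8), free (3, 8)); after release of (0, 3) the pool is (3, 11)
  run P3 (needs (3, 6), free (3, 11)); after release of (2, 0) the pool is (5, 11)


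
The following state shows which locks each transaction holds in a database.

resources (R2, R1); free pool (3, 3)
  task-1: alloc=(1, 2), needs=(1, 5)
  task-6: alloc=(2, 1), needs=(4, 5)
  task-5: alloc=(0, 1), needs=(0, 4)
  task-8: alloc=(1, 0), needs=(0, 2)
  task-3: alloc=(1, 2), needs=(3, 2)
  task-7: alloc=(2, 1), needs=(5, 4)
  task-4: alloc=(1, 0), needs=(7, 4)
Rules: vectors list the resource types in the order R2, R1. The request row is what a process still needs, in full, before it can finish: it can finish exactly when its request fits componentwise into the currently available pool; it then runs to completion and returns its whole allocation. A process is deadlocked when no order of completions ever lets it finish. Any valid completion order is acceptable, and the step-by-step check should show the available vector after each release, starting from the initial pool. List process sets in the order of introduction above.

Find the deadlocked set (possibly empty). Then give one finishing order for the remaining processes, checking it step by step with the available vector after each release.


Nothing here is deadlocked.
Key observation: no deadlock: task-3 fits now, and the freed resources carry the rest through.
One completion order for the rest: task-3, task-6, task-5, task-7, task-8, task-4, task-1. Walking it through:
  pool = (3, 3)
  task-3: need (3, 2) fits (3, 3); releases (1, 2), pool now (4, 5)
  task-6: need (4, 5) fits (4, 5); releases (2, 1), pool now (6, 6)
  task-5: need (0, 4) fits (6, 6); releases (0, 1), pool now (6, 7)
  task-7: need (5, 4) fits (6, 7); releases (2, 1), pool now (8, 8)
  task-8: need (0, 2) fits (8, 8); releases (1, 0), pool now (9, 8)
  task-4: need (7, 4) fits (9, 8); releases (1, 0), pool now (10, 8)
  task-1: need (1, 5) fits (10, 8); releases (1, 2), pool now (11, 10)
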